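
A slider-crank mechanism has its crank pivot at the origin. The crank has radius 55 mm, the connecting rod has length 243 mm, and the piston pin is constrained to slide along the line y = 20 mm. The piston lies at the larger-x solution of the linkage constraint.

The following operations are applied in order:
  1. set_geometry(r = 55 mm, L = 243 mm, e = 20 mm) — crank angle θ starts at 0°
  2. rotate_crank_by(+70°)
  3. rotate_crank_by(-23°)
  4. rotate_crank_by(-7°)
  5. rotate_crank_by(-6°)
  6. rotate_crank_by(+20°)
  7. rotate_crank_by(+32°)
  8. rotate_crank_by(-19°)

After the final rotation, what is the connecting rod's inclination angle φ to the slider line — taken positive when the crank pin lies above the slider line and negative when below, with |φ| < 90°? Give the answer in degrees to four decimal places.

set_geometry: r = 55 mm, L = 243 mm, e = 20 mm; θ ← 0°
rotate_crank_by(+70°): θ ← 0° +70° = 70°
rotate_crank_by(-23°): θ ← 70° -23° = 47°
rotate_crank_by(-7°): θ ← 47° -7° = 40°
rotate_crank_by(-6°): θ ← 40° -6° = 34°
rotate_crank_by(+20°): θ ← 34° +20° = 54°
rotate_crank_by(+32°): θ ← 54° +32° = 86°
rotate_crank_by(-19°): θ ← 86° -19° = 67°
crank pin P = (r cos θ, r sin θ) = (21.490212, 50.627767)
h = r sin θ − e = 50.627767 − 20 = 30.627767
sin φ = h / L = 30.627767 / 243 = 0.12604019
φ = arcsin(0.12604019) = 7.240830°

7.2408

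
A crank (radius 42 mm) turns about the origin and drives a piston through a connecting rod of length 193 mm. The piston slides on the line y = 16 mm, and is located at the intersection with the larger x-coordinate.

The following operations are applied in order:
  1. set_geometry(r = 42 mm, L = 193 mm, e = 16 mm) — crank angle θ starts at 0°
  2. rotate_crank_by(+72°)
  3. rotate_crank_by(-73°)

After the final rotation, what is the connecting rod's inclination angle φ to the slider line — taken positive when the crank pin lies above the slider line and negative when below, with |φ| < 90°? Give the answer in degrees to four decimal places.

-4.9738

set_geometry: r = 42 mm, L = 193 mm, e = 16 mm; θ ← 0°
rotate_crank_by(+72°): θ ← 0° +72° = 72°
rotate_crank_by(-73°): θ ← 72° -73° = -1°
crank pin P = (r cos θ, r sin θ) = (41.993603, -0.733001)
h = r sin θ − e = -0.733001 − 16 = -16.733001
sin φ = h / L = -16.733001 / 193 = -0.08669949
φ = arcsin(-0.08669949) = -4.973759°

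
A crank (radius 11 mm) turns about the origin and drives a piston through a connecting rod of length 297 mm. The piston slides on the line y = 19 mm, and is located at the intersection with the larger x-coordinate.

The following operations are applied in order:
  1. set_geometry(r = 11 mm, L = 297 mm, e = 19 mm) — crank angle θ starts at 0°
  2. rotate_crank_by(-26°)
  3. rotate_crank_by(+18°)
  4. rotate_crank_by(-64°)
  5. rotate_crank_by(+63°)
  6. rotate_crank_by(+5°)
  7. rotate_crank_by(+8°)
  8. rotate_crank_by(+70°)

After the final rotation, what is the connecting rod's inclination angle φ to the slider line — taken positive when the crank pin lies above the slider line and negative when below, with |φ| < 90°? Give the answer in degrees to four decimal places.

-1.6257

set_geometry: r = 11 mm, L = 297 mm, e = 19 mm; θ ← 0°
rotate_crank_by(-26°): θ ← 0° -26° = -26°
rotate_crank_by(+18°): θ ← -26° +18° = -8°
rotate_crank_by(-64°): θ ← -8° -64° = -72°
rotate_crank_by(+63°): θ ← -72° +63° = -9°
rotate_crank_by(+5°): θ ← -9° +5° = -4°
rotate_crank_by(+8°): θ ← -4° +8° = 4°
rotate_crank_by(+70°): θ ← 4° +70° = 74°
crank pin P = (r cos θ, r sin θ) = (3.032011, 10.573879)
h = r sin θ − e = 10.573879 − 19 = -8.426121
sin φ = h / L = -8.426121 / 297 = -0.02837078
φ = arcsin(-0.02837078) = -1.625744°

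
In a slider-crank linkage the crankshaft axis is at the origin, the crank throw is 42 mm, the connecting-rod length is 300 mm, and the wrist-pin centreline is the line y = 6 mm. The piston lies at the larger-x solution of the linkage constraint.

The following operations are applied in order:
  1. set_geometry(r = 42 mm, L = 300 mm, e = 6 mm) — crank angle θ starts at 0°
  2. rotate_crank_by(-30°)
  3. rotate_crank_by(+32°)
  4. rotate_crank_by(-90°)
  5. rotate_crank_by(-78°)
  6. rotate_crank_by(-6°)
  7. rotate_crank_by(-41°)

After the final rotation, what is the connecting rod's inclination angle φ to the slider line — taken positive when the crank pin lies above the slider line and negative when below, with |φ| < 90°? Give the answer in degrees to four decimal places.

set_geometry: r = 42 mm, L = 300 mm, e = 6 mm; θ ← 0°
rotate_crank_by(-30°): θ ← 0° -30° = -30°
rotate_crank_by(+32°): θ ← -30° +32° = 2°
rotate_crank_by(-90°): θ ← 2° -90° = -88°
rotate_crank_by(-78°): θ ← -88° -78° = -166°
rotate_crank_by(-6°): θ ← -166° -6° = -172°
rotate_crank_by(-41°): θ ← -172° -41° = -213°
crank pin P = (r cos θ, r sin θ) = (-35.224164, 22.874839)
h = r sin θ − e = 22.874839 − 6 = 16.874839
sin φ = h / L = 16.874839 / 300 = 0.05624946
φ = arcsin(0.05624946) = 3.224559°

3.2246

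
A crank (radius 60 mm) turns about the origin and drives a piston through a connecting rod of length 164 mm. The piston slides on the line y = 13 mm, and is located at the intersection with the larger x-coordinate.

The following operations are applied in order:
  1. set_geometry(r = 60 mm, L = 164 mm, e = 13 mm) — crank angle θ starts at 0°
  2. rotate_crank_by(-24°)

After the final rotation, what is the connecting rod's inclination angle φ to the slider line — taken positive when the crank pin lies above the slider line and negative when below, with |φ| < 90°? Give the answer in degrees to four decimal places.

set_geometry: r = 60 mm, L = 164 mm, e = 13 mm; θ ← 0°
rotate_crank_by(-24°): θ ← 0° -24° = -24°
crank pin P = (r cos θ, r sin θ) = (54.812727, -24.404199)
h = r sin θ − e = -24.404199 − 13 = -37.404199
sin φ = h / L = -37.404199 / 164 = -0.22807438
φ = arcsin(-0.22807438) = -13.183729°

-13.1837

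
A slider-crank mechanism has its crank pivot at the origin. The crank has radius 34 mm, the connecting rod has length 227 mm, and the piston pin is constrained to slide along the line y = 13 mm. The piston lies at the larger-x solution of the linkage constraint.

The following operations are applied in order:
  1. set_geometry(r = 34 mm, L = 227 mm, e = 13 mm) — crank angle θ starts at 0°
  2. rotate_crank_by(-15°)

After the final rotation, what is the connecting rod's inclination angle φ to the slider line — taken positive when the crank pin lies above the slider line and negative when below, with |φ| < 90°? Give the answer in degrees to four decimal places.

-5.5109

set_geometry: r = 34 mm, L = 227 mm, e = 13 mm; θ ← 0°
rotate_crank_by(-15°): θ ← 0° -15° = -15°
crank pin P = (r cos θ, r sin θ) = (32.841478, -8.799848)
h = r sin θ − e = -8.799848 − 13 = -21.799848
sin φ = h / L = -21.799848 / 227 = -0.09603457
φ = arcsin(-0.09603457) = -5.510869°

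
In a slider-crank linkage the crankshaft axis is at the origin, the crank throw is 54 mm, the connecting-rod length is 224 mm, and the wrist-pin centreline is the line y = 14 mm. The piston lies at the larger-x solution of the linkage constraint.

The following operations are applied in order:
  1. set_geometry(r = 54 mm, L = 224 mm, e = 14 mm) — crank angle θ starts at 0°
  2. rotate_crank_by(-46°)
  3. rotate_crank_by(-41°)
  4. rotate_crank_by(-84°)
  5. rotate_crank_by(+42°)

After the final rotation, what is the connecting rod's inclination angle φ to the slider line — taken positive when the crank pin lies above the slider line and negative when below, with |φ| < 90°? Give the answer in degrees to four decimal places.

set_geometry: r = 54 mm, L = 224 mm, e = 14 mm; θ ← 0°
rotate_crank_by(-46°): θ ← 0° -46° = -46°
rotate_crank_by(-41°): θ ← -46° -41° = -87°
rotate_crank_by(-84°): θ ← -87° -84° = -171°
rotate_crank_by(+42°): θ ← -171° +42° = -129°
crank pin P = (r cos θ, r sin θ) = (-33.983301, -41.965882)
h = r sin θ − e = -41.965882 − 14 = -55.965882
sin φ = h / L = -55.965882 / 224 = -0.24984769
φ = arcsin(-0.24984769) = -14.468499°

-14.4685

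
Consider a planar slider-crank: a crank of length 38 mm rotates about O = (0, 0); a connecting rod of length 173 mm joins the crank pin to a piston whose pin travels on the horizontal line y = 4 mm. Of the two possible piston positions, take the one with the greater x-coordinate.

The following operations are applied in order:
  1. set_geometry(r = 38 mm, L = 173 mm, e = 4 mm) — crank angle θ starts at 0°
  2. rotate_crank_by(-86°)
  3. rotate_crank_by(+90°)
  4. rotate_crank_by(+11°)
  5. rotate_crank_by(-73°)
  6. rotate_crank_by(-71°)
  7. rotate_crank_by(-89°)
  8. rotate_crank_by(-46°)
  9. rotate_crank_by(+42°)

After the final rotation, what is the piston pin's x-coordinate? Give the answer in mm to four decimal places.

143.4284

set_geometry: r = 38 mm, L = 173 mm, e = 4 mm; θ ← 0°
rotate_crank_by(-86°): θ ← 0° -86° = -86°
rotate_crank_by(+90°): θ ← -86° +90° = 4°
rotate_crank_by(+11°): θ ← 4° +11° = 15°
rotate_crank_by(-73°): θ ← 15° -73° = -58°
rotate_crank_by(-71°): θ ← -58° -71° = -129°
rotate_crank_by(-89°): θ ← -129° -89° = -218°
rotate_crank_by(-46°): θ ← -218° -46° = -264°
rotate_crank_by(+42°): θ ← -264° +42° = -222°
crank pin P = (r cos θ, r sin θ) = (-28.239503, 25.426963)
h = r sin θ − e = 25.426963 − 4 = 21.426963
x = r cos θ + √(L² − h²) = -28.239503 + √(29929.0 − 459.1147) = -28.239503 + 171.667951 = 143.428447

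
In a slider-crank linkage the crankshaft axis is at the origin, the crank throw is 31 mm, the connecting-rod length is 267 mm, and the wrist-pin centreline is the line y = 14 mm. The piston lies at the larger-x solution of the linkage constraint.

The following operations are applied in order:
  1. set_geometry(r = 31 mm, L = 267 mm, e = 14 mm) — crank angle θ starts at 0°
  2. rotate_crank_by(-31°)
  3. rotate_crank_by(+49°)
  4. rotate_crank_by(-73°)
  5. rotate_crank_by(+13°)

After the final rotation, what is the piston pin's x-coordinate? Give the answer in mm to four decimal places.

set_geometry: r = 31 mm, L = 267 mm, e = 14 mm; θ ← 0°
rotate_crank_by(-31°): θ ← 0° -31° = -31°
rotate_crank_by(+49°): θ ← -31° +49° = 18°
rotate_crank_by(-73°): θ ← 18° -73° = -55°
rotate_crank_by(+13°): θ ← -55° +13° = -42°
crank pin P = (r cos θ, r sin θ) = (23.037490, -20.743049)
h = r sin θ − e = -20.743049 − 14 = -34.743049
x = r cos θ + √(L² − h²) = 23.037490 + √(71289.0 − 1207.0794) = 23.037490 + 264.729901 = 287.767391

287.7674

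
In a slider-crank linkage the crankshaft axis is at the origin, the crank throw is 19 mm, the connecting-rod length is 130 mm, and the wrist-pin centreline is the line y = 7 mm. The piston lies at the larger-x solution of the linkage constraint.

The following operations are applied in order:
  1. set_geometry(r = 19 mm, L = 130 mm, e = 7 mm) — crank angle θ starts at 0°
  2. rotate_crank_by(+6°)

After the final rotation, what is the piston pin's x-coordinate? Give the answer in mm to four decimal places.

set_geometry: r = 19 mm, L = 130 mm, e = 7 mm; θ ← 0°
rotate_crank_by(+6°): θ ← 0° +6° = 6°
crank pin P = (r cos θ, r sin θ) = (18.895916, 1.986041)
h = r sin θ − e = 1.986041 − 7 = -5.013959
x = r cos θ + √(L² − h²) = 18.895916 + √(16900.0 − 25.1398) = 18.895916 + 129.903273 = 148.799189

148.7992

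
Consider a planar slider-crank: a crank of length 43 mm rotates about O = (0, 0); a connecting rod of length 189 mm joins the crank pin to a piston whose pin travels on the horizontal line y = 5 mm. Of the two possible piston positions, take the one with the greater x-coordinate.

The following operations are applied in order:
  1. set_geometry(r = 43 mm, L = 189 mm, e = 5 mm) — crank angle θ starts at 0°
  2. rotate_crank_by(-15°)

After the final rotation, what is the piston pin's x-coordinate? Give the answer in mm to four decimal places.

229.8453

set_geometry: r = 43 mm, L = 189 mm, e = 5 mm; θ ← 0°
rotate_crank_by(-15°): θ ← 0° -15° = -15°
crank pin P = (r cos θ, r sin θ) = (41.534811, -11.129219)
h = r sin θ − e = -11.129219 − 5 = -16.129219
x = r cos θ + √(L² − h²) = 41.534811 + √(35721.0 − 260.1517) = 41.534811 + 188.310510 = 229.845321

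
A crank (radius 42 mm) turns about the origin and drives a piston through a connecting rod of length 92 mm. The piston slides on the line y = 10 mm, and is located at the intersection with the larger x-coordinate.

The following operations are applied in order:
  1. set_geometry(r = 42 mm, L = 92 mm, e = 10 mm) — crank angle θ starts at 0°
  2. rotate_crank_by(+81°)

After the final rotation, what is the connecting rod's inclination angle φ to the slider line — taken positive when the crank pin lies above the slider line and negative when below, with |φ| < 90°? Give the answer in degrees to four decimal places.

set_geometry: r = 42 mm, L = 92 mm, e = 10 mm; θ ← 0°
rotate_crank_by(+81°): θ ← 0° +81° = 81°
crank pin P = (r cos θ, r sin θ) = (6.570248, 41.482910)
h = r sin θ − e = 41.482910 − 10 = 31.482910
sin φ = h / L = 31.482910 / 92 = 0.34220555
φ = arcsin(0.34220555) = 20.011305°

20.0113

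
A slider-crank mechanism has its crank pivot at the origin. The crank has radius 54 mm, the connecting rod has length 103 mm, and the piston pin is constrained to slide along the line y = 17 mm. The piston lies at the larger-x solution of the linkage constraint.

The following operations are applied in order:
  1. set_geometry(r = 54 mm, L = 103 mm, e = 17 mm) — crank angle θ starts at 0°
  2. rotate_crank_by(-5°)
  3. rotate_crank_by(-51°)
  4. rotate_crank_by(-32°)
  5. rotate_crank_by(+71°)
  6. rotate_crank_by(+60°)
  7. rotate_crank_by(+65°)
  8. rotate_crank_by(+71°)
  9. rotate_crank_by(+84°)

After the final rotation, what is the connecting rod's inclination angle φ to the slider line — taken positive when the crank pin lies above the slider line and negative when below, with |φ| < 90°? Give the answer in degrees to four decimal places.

-43.2681

set_geometry: r = 54 mm, L = 103 mm, e = 17 mm; θ ← 0°
rotate_crank_by(-5°): θ ← 0° -5° = -5°
rotate_crank_by(-51°): θ ← -5° -51° = -56°
rotate_crank_by(-32°): θ ← -56° -32° = -88°
rotate_crank_by(+71°): θ ← -88° +71° = -17°
rotate_crank_by(+60°): θ ← -17° +60° = 43°
rotate_crank_by(+65°): θ ← 43° +65° = 108°
rotate_crank_by(+71°): θ ← 108° +71° = 179°
rotate_crank_by(+84°): θ ← 179° +84° = 263°
crank pin P = (r cos θ, r sin θ) = (-6.580945, -53.597492)
h = r sin θ − e = -53.597492 − 17 = -70.597492
sin φ = h / L = -70.597492 / 103 = -0.68541255
φ = arcsin(-0.68541255) = -43.268060°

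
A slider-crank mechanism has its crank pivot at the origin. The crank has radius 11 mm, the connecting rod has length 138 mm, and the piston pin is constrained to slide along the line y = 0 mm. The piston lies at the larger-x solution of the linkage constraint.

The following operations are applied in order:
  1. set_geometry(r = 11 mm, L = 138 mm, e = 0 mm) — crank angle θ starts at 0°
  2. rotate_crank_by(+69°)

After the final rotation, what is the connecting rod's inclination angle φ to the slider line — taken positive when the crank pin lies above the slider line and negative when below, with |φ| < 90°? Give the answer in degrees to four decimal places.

4.2677

set_geometry: r = 11 mm, L = 138 mm, e = 0 mm; θ ← 0°
rotate_crank_by(+69°): θ ← 0° +69° = 69°
crank pin P = (r cos θ, r sin θ) = (3.942047, 10.269385)
h = r sin θ − e = 10.269385 − 0 = 10.269385
sin φ = h / L = 10.269385 / 138 = 0.07441583
φ = arcsin(0.07441583) = 4.267658°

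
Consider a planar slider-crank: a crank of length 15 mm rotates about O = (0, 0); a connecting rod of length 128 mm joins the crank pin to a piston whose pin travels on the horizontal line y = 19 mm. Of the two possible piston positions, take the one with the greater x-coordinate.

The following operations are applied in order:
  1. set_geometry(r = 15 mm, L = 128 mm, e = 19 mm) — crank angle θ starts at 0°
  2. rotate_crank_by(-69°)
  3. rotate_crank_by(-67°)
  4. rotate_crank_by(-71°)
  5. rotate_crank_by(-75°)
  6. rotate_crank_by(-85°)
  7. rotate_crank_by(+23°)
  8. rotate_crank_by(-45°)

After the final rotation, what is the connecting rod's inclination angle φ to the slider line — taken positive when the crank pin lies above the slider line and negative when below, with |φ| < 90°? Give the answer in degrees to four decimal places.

set_geometry: r = 15 mm, L = 128 mm, e = 19 mm; θ ← 0°
rotate_crank_by(-69°): θ ← 0° -69° = -69°
rotate_crank_by(-67°): θ ← -69° -67° = -136°
rotate_crank_by(-71°): θ ← -136° -71° = -207°
rotate_crank_by(-75°): θ ← -207° -75° = -282°
rotate_crank_by(-85°): θ ← -282° -85° = -367°
rotate_crank_by(+23°): θ ← -367° +23° = -344°
rotate_crank_by(-45°): θ ← -344° -45° = -389°
crank pin P = (r cos θ, r sin θ) = (13.119296, -7.272144)
h = r sin θ − e = -7.272144 − 19 = -26.272144
sin φ = h / L = -26.272144 / 128 = -0.20525113
φ = arcsin(-0.20525113) = -11.844200°

-11.8442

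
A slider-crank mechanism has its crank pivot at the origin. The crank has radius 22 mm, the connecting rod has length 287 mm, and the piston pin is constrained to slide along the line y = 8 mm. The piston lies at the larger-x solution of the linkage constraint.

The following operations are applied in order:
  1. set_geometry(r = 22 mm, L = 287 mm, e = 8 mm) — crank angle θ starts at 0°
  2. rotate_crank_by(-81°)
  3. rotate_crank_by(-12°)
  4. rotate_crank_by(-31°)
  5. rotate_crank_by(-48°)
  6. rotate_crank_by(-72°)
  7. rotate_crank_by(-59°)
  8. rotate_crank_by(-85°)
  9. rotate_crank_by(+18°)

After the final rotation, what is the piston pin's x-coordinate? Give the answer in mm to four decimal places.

set_geometry: r = 22 mm, L = 287 mm, e = 8 mm; θ ← 0°
rotate_crank_by(-81°): θ ← 0° -81° = -81°
rotate_crank_by(-12°): θ ← -81° -12° = -93°
rotate_crank_by(-31°): θ ← -93° -31° = -124°
rotate_crank_by(-48°): θ ← -124° -48° = -172°
rotate_crank_by(-72°): θ ← -172° -72° = -244°
rotate_crank_by(-59°): θ ← -244° -59° = -303°
rotate_crank_by(-85°): θ ← -303° -85° = -388°
rotate_crank_by(+18°): θ ← -388° +18° = -370°
crank pin P = (r cos θ, r sin θ) = (21.665771, -3.820260)
h = r sin θ − e = -3.820260 − 8 = -11.820260
x = r cos θ + √(L² − h²) = 21.665771 + √(82369.0 − 139.7185) = 21.665771 + 286.756485 = 308.422255

308.4223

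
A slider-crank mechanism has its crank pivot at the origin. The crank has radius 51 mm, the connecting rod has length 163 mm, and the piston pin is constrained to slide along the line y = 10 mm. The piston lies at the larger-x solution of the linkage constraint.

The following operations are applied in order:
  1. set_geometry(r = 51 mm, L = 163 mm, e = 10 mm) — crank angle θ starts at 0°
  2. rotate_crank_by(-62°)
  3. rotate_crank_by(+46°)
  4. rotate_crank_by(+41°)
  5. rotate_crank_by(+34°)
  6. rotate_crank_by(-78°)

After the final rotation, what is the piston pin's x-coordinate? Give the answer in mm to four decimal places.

209.0357

set_geometry: r = 51 mm, L = 163 mm, e = 10 mm; θ ← 0°
rotate_crank_by(-62°): θ ← 0° -62° = -62°
rotate_crank_by(+46°): θ ← -62° +46° = -16°
rotate_crank_by(+41°): θ ← -16° +41° = 25°
rotate_crank_by(+34°): θ ← 25° +34° = 59°
rotate_crank_by(-78°): θ ← 59° -78° = -19°
crank pin P = (r cos θ, r sin θ) = (48.221447, -16.603976)
h = r sin θ − e = -16.603976 − 10 = -26.603976
x = r cos θ + √(L² − h²) = 48.221447 + √(26569.0 − 707.7715) = 48.221447 + 160.814267 = 209.035714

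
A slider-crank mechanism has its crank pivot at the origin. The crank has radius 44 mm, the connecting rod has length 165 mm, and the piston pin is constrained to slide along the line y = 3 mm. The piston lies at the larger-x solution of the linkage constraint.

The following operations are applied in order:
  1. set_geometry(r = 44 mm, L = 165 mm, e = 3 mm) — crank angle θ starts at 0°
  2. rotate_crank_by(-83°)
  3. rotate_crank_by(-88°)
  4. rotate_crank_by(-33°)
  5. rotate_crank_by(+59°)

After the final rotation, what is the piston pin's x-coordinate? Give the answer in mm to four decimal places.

126.5231

set_geometry: r = 44 mm, L = 165 mm, e = 3 mm; θ ← 0°
rotate_crank_by(-83°): θ ← 0° -83° = -83°
rotate_crank_by(-88°): θ ← -83° -88° = -171°
rotate_crank_by(-33°): θ ← -171° -33° = -204°
rotate_crank_by(+59°): θ ← -204° +59° = -145°
crank pin P = (r cos θ, r sin θ) = (-36.042690, -25.237363)
h = r sin θ − e = -25.237363 − 3 = -28.237363
x = r cos θ + √(L² − h²) = -36.042690 + √(27225.0 − 797.3487) = -36.042690 + 162.565837 = 126.523147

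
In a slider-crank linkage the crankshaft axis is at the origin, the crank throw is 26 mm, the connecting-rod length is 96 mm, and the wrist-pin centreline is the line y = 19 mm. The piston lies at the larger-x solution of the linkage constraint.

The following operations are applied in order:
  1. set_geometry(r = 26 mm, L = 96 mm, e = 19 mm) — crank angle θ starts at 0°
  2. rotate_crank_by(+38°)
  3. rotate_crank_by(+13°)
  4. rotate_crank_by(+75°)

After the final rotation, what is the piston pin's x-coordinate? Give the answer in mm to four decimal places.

set_geometry: r = 26 mm, L = 96 mm, e = 19 mm; θ ← 0°
rotate_crank_by(+38°): θ ← 0° +38° = 38°
rotate_crank_by(+13°): θ ← 38° +13° = 51°
rotate_crank_by(+75°): θ ← 51° +75° = 126°
crank pin P = (r cos θ, r sin θ) = (-15.282417, 21.034442)
h = r sin θ − e = 21.034442 − 19 = 2.034442
x = r cos θ + √(L² − h²) = -15.282417 + √(9216.0 − 4.1390) = -15.282417 + 95.978441 = 80.696024

80.6960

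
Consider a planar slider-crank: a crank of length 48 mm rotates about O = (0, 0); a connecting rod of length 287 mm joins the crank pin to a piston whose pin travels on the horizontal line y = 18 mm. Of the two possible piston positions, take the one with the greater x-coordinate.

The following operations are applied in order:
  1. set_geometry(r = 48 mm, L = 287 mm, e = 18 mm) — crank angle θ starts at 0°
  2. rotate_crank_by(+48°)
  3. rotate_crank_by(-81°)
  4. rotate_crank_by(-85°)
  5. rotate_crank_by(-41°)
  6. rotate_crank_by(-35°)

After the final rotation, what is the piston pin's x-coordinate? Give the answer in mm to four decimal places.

set_geometry: r = 48 mm, L = 287 mm, e = 18 mm; θ ← 0°
rotate_crank_by(+48°): θ ← 0° +48° = 48°
rotate_crank_by(-81°): θ ← 48° -81° = -33°
rotate_crank_by(-85°): θ ← -33° -85° = -118°
rotate_crank_by(-41°): θ ← -118° -41° = -159°
rotate_crank_by(-35°): θ ← -159° -35° = -194°
crank pin P = (r cos θ, r sin θ) = (-46.574195, 11.612251)
h = r sin θ − e = 11.612251 − 18 = -6.387749
x = r cos θ + √(L² − h²) = -46.574195 + √(82369.0 − 40.8033) = -46.574195 + 286.928905 = 240.354710

240.3547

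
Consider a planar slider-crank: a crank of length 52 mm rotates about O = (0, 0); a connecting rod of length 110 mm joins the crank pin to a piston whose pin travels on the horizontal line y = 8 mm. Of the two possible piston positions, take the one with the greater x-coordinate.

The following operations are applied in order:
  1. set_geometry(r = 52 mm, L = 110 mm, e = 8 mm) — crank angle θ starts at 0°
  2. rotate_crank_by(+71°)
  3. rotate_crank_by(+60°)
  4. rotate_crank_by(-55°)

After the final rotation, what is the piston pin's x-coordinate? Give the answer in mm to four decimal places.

114.0567

set_geometry: r = 52 mm, L = 110 mm, e = 8 mm; θ ← 0°
rotate_crank_by(+71°): θ ← 0° +71° = 71°
rotate_crank_by(+60°): θ ← 71° +60° = 131°
rotate_crank_by(-55°): θ ← 131° -55° = 76°
crank pin P = (r cos θ, r sin θ) = (12.579939, 50.455378)
h = r sin θ − e = 50.455378 − 8 = 42.455378
x = r cos θ + √(L² − h²) = 12.579939 + √(12100.0 − 1802.4591) = 12.579939 + 101.476800 = 114.056738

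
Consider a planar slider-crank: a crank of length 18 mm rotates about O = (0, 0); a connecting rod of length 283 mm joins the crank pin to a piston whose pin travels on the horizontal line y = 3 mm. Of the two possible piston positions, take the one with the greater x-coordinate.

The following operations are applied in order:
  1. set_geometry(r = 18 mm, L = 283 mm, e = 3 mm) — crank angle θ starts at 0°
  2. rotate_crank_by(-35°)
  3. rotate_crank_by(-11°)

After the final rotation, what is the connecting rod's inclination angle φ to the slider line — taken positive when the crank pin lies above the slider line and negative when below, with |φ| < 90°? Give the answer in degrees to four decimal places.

set_geometry: r = 18 mm, L = 283 mm, e = 3 mm; θ ← 0°
rotate_crank_by(-35°): θ ← 0° -35° = -35°
rotate_crank_by(-11°): θ ← -35° -11° = -46°
crank pin P = (r cos θ, r sin θ) = (12.503851, -12.948116)
h = r sin θ − e = -12.948116 − 3 = -15.948116
sin φ = h / L = -15.948116 / 283 = -0.05635377
φ = arcsin(-0.05635377) = -3.230545°

-3.2305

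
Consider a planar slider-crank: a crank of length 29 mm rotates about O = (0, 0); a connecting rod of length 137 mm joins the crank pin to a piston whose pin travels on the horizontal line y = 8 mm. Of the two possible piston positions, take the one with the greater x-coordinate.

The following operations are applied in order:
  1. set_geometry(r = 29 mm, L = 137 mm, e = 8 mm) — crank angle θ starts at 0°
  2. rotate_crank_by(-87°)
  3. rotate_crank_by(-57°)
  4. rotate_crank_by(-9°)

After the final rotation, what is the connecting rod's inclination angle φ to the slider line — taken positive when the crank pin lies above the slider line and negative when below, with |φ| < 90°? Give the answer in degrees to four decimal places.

-8.8875

set_geometry: r = 29 mm, L = 137 mm, e = 8 mm; θ ← 0°
rotate_crank_by(-87°): θ ← 0° -87° = -87°
rotate_crank_by(-57°): θ ← -87° -57° = -144°
rotate_crank_by(-9°): θ ← -144° -9° = -153°
crank pin P = (r cos θ, r sin θ) = (-25.839189, -13.165724)
h = r sin θ − e = -13.165724 − 8 = -21.165724
sin φ = h / L = -21.165724 / 137 = -0.15449434
φ = arcsin(-0.15449434) = -8.887471°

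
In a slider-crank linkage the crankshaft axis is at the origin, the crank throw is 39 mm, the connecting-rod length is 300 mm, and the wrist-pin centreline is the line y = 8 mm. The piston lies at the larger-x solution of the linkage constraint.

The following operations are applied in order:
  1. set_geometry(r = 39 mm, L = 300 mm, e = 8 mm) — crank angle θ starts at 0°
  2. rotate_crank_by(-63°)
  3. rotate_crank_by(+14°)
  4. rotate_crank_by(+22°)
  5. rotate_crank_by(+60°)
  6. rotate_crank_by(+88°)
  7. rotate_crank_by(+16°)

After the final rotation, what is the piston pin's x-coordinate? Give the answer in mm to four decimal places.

set_geometry: r = 39 mm, L = 300 mm, e = 8 mm; θ ← 0°
rotate_crank_by(-63°): θ ← 0° -63° = -63°
rotate_crank_by(+14°): θ ← -63° +14° = -49°
rotate_crank_by(+22°): θ ← -49° +22° = -27°
rotate_crank_by(+60°): θ ← -27° +60° = 33°
rotate_crank_by(+88°): θ ← 33° +88° = 121°
rotate_crank_by(+16°): θ ← 121° +16° = 137°
crank pin P = (r cos θ, r sin θ) = (-28.522794, 26.597936)
h = r sin θ − e = 26.597936 − 8 = 18.597936
x = r cos θ + √(L² − h²) = -28.522794 + √(90000.0 − 345.8832) = -28.522794 + 299.422973 = 270.900179

270.9002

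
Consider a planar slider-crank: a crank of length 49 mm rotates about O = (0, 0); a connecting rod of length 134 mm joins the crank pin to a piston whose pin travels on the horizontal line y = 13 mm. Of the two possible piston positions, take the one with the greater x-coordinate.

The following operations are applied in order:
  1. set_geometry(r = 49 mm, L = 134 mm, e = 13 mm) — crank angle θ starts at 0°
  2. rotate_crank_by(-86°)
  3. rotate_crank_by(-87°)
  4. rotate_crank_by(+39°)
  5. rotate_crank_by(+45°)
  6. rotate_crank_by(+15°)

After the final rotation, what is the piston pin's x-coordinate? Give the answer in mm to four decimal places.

133.2717

set_geometry: r = 49 mm, L = 134 mm, e = 13 mm; θ ← 0°
rotate_crank_by(-86°): θ ← 0° -86° = -86°
rotate_crank_by(-87°): θ ← -86° -87° = -173°
rotate_crank_by(+39°): θ ← -173° +39° = -134°
rotate_crank_by(+45°): θ ← -134° +45° = -89°
rotate_crank_by(+15°): θ ← -89° +15° = -74°
crank pin P = (r cos θ, r sin θ) = (13.506230, -47.101823)
h = r sin θ − e = -47.101823 − 13 = -60.101823
x = r cos θ + √(L² − h²) = 13.506230 + √(17956.0 − 3612.2291) = 13.506230 + 119.765483 = 133.271713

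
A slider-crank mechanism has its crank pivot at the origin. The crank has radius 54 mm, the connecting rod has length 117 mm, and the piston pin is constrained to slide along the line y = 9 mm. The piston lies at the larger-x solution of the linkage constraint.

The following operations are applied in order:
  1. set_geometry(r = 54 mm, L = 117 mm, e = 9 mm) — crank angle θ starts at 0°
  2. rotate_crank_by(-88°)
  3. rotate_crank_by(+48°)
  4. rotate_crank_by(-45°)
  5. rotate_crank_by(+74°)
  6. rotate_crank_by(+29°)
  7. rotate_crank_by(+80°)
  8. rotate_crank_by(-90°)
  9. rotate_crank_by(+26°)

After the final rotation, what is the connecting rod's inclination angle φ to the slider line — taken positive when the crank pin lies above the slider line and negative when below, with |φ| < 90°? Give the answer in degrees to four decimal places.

10.4377

set_geometry: r = 54 mm, L = 117 mm, e = 9 mm; θ ← 0°
rotate_crank_by(-88°): θ ← 0° -88° = -88°
rotate_crank_by(+48°): θ ← -88° +48° = -40°
rotate_crank_by(-45°): θ ← -40° -45° = -85°
rotate_crank_by(+74°): θ ← -85° +74° = -11°
rotate_crank_by(+29°): θ ← -11° +29° = 18°
rotate_crank_by(+80°): θ ← 18° +80° = 98°
rotate_crank_by(-90°): θ ← 98° -90° = 8°
rotate_crank_by(+26°): θ ← 8° +26° = 34°
crank pin P = (r cos θ, r sin θ) = (44.768029, 30.196417)
h = r sin θ − e = 30.196417 − 9 = 21.196417
sin φ = h / L = 21.196417 / 117 = 0.18116596
φ = arcsin(0.18116596) = 10.437681°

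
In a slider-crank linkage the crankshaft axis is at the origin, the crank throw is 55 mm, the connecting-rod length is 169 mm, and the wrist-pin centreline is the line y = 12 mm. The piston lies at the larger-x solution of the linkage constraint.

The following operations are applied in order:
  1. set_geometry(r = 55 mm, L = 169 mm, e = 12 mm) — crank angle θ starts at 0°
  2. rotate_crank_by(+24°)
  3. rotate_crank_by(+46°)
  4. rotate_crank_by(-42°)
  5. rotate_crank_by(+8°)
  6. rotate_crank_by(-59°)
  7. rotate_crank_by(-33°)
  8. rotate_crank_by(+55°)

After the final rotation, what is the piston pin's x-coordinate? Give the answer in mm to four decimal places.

set_geometry: r = 55 mm, L = 169 mm, e = 12 mm; θ ← 0°
rotate_crank_by(+24°): θ ← 0° +24° = 24°
rotate_crank_by(+46°): θ ← 24° +46° = 70°
rotate_crank_by(-42°): θ ← 70° -42° = 28°
rotate_crank_by(+8°): θ ← 28° +8° = 36°
rotate_crank_by(-59°): θ ← 36° -59° = -23°
rotate_crank_by(-33°): θ ← -23° -33° = -56°
rotate_crank_by(+55°): θ ← -56° +55° = -1°
crank pin P = (r cos θ, r sin θ) = (54.991623, -0.959882)
h = r sin θ − e = -0.959882 − 12 = -12.959882
x = r cos θ + √(L² − h²) = 54.991623 + √(28561.0 − 167.9586) = 54.991623 + 168.502348 = 223.493972

223.4940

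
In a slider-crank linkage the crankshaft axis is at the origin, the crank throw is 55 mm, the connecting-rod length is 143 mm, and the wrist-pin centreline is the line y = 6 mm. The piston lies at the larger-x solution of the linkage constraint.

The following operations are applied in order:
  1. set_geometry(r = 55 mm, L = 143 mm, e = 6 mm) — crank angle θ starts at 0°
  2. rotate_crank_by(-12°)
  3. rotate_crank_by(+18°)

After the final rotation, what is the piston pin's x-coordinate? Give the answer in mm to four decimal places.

set_geometry: r = 55 mm, L = 143 mm, e = 6 mm; θ ← 0°
rotate_crank_by(-12°): θ ← 0° -12° = -12°
rotate_crank_by(+18°): θ ← -12° +18° = 6°
crank pin P = (r cos θ, r sin θ) = (54.698704, 5.749065)
h = r sin θ − e = 5.749065 − 6 = -0.250935
x = r cos θ + √(L² − h²) = 54.698704 + √(20449.0 − 0.0630) = 54.698704 + 142.999780 = 197.698484

197.6985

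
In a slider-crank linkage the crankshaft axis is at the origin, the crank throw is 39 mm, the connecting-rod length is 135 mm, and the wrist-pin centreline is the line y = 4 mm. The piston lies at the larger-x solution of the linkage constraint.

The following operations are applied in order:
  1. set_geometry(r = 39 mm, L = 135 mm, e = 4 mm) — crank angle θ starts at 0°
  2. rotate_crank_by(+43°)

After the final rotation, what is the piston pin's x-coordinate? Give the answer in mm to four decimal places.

set_geometry: r = 39 mm, L = 135 mm, e = 4 mm; θ ← 0°
rotate_crank_by(+43°): θ ← 0° +43° = 43°
crank pin P = (r cos θ, r sin θ) = (28.522794, 26.597936)
h = r sin θ − e = 26.597936 − 4 = 22.597936
x = r cos θ + √(L² − h²) = 28.522794 + √(18225.0 − 510.6667) = 28.522794 + 133.095204 = 161.617998

161.6180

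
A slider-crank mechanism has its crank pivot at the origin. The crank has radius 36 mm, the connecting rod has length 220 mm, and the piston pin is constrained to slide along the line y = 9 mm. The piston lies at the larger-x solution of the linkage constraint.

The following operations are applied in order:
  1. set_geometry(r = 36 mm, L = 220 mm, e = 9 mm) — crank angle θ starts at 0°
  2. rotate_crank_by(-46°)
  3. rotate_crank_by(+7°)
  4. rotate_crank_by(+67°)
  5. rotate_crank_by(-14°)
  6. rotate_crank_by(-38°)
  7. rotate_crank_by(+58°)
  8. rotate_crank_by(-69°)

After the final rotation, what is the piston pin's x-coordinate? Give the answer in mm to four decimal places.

set_geometry: r = 36 mm, L = 220 mm, e = 9 mm; θ ← 0°
rotate_crank_by(-46°): θ ← 0° -46° = -46°
rotate_crank_by(+7°): θ ← -46° +7° = -39°
rotate_crank_by(+67°): θ ← -39° +67° = 28°
rotate_crank_by(-14°): θ ← 28° -14° = 14°
rotate_crank_by(-38°): θ ← 14° -38° = -24°
rotate_crank_by(+58°): θ ← -24° +58° = 34°
rotate_crank_by(-69°): θ ← 34° -69° = -35°
crank pin P = (r cos θ, r sin θ) = (29.489474, -20.648752)
h = r sin θ − e = -20.648752 − 9 = -29.648752
x = r cos θ + √(L² − h²) = 29.489474 + √(48400.0 − 879.0485) = 29.489474 + 217.993008 = 247.482482

247.4825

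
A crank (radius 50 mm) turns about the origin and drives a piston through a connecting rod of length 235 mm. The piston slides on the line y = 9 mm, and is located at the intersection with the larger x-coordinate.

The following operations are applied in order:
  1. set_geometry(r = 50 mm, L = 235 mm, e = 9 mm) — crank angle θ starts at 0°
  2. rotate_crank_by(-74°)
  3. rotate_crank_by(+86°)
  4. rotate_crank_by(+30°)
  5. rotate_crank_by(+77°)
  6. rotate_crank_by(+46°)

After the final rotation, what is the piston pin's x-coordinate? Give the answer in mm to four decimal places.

186.6707

set_geometry: r = 50 mm, L = 235 mm, e = 9 mm; θ ← 0°
rotate_crank_by(-74°): θ ← 0° -74° = -74°
rotate_crank_by(+86°): θ ← -74° +86° = 12°
rotate_crank_by(+30°): θ ← 12° +30° = 42°
rotate_crank_by(+77°): θ ← 42° +77° = 119°
rotate_crank_by(+46°): θ ← 119° +46° = 165°
crank pin P = (r cos θ, r sin θ) = (-48.296291, 12.940952)
h = r sin θ − e = 12.940952 − 9 = 3.940952
x = r cos θ + √(L² − h²) = -48.296291 + √(55225.0 − 15.5311) = -48.296291 + 234.966953 = 186.670661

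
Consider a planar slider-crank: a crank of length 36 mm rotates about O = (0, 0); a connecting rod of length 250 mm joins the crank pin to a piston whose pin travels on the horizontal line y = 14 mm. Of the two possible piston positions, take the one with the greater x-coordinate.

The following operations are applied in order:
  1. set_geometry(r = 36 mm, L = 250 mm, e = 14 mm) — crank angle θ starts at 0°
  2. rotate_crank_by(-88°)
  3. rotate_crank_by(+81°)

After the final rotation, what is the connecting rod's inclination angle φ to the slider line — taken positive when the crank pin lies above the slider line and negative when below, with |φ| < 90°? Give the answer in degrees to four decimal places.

-4.2179

set_geometry: r = 36 mm, L = 250 mm, e = 14 mm; θ ← 0°
rotate_crank_by(-88°): θ ← 0° -88° = -88°
rotate_crank_by(+81°): θ ← -88° +81° = -7°
crank pin P = (r cos θ, r sin θ) = (35.731661, -4.387296)
h = r sin θ − e = -4.387296 − 14 = -18.387296
sin φ = h / L = -18.387296 / 250 = -0.07354919
φ = arcsin(-0.07354919) = -4.217867°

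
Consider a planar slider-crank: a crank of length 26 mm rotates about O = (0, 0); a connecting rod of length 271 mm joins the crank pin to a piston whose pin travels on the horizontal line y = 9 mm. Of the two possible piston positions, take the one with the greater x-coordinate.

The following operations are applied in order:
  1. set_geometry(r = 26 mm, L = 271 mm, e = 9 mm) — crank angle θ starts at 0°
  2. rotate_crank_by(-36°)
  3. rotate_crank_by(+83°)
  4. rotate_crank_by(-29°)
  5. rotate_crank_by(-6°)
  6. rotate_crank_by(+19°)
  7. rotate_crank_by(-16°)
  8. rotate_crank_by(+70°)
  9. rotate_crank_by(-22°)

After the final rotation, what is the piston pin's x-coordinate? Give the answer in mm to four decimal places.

282.4332

set_geometry: r = 26 mm, L = 271 mm, e = 9 mm; θ ← 0°
rotate_crank_by(-36°): θ ← 0° -36° = -36°
rotate_crank_by(+83°): θ ← -36° +83° = 47°
rotate_crank_by(-29°): θ ← 47° -29° = 18°
rotate_crank_by(-6°): θ ← 18° -6° = 12°
rotate_crank_by(+19°): θ ← 12° +19° = 31°
rotate_crank_by(-16°): θ ← 31° -16° = 15°
rotate_crank_by(+70°): θ ← 15° +70° = 85°
rotate_crank_by(-22°): θ ← 85° -22° = 63°
crank pin P = (r cos θ, r sin θ) = (11.803753, 23.166170)
h = r sin θ − e = 23.166170 − 9 = 14.166170
x = r cos θ + √(L² − h²) = 11.803753 + √(73441.0 − 200.6804) = 11.803753 + 270.629488 = 282.433241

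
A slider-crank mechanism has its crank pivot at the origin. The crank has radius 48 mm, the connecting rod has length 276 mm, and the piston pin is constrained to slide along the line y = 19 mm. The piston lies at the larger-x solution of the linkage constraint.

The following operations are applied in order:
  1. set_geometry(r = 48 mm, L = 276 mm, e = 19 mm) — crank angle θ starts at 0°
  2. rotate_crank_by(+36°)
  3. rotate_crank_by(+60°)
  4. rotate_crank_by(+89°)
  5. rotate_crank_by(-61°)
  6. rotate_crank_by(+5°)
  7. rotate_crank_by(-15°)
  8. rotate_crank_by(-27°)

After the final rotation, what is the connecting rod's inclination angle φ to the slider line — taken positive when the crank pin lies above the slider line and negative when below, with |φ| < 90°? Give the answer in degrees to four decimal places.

6.0176

set_geometry: r = 48 mm, L = 276 mm, e = 19 mm; θ ← 0°
rotate_crank_by(+36°): θ ← 0° +36° = 36°
rotate_crank_by(+60°): θ ← 36° +60° = 96°
rotate_crank_by(+89°): θ ← 96° +89° = 185°
rotate_crank_by(-61°): θ ← 185° -61° = 124°
rotate_crank_by(+5°): θ ← 124° +5° = 129°
rotate_crank_by(-15°): θ ← 129° -15° = 114°
rotate_crank_by(-27°): θ ← 114° -27° = 87°
crank pin P = (r cos θ, r sin θ) = (2.512126, 47.934218)
h = r sin θ − e = 47.934218 − 19 = 28.934218
sin φ = h / L = 28.934218 / 276 = 0.10483412
φ = arcsin(0.10483412) = 6.017610°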